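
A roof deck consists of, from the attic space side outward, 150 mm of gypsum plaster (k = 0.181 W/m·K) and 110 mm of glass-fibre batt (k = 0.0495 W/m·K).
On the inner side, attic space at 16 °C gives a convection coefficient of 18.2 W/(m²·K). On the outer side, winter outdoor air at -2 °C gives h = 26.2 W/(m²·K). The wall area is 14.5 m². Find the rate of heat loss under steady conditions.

Series thermal resistances:
R_inner film = 1/(h_i·A) = 1/(18.2×14.5) = 0.003789 K/W
R_gypsum plaster = L/(kA) = 0.15/(0.181×14.5) = 0.05715 K/W
R_glass-fibre batt = L/(kA) = 0.11/(0.0495×14.5) = 0.1533 K/W
R_outer film = 1/(h_o·A) = 1/(26.2×14.5) = 0.002632 K/W
R_total = 0.2168 K/W
Q = ΔT / R_total = 18 / 0.2168

Q ≈ 83 W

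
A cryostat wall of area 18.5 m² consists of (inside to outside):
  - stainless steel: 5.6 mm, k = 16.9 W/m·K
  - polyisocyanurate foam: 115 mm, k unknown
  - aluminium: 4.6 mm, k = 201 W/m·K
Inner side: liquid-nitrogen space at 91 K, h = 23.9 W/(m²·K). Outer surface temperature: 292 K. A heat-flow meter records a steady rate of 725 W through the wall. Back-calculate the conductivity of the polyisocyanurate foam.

Treating each layer as a thermal resistance in series:
R_inner film = 1/(h_i·A) = 1/(23.9×18.5) = 0.002262 K/W
R_stainless steel = L/(kA) = 0.0056/(16.9×18.5) = 1.791×10^-5 K/W
R_aluminium = L/(kA) = 0.0046/(201×18.5) = 1.237×10^-6 K/W
Sum of known resistances R_other = 0.002281 K/W
Total R = ΔT/Q = 201/725 = 0.2772 K/W
R_polyisocyanurate foam = R_total − R_other = 0.275 K/W
k = L/(R·A) = 0.115/(0.275×18.5)

k ≈ 0.0226 W/(m·K)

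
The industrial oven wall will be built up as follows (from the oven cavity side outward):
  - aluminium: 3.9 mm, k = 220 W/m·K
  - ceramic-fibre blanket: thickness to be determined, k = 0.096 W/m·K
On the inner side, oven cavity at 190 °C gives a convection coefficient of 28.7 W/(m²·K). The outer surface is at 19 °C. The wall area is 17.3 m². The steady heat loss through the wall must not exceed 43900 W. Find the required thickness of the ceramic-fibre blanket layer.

Model the wall as resistances in series:
R_inner film = 1/(h_i·A) = 1/(28.7×17.3) = 0.002014 K/W
R_aluminium = L/(kA) = 0.0039/(220×17.3) = 1.025×10^-6 K/W
Sum of the known resistances R_other = 0.002015 K/W
Required total resistance R_tot = ΔT/Q_allow = 171/43900 = 0.003895 K/W
R_ceramic-fibre blanket = R_tot − R_other = 0.00188 K/W
L = R·k·A = 0.00188×0.096×17.3

L ≈ 3.12 mm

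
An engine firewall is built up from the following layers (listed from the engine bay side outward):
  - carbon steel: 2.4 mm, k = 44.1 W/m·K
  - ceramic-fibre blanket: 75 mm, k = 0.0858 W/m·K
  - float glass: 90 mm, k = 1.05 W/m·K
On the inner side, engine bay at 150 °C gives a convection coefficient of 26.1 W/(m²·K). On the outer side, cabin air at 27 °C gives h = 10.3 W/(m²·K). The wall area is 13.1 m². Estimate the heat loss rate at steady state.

Q ≈ 1470 W

Using the resistance-network approach (series):
R_inner film = 1/(h_i·A) = 1/(26.1×13.1) = 0.002925 K/W
R_carbon steel = L/(kA) = 0.0024/(44.1×13.1) = 4.154×10^-6 K/W
R_ceramic-fibre blanket = L/(kA) = 0.075/(0.0858×13.1) = 0.06673 K/W
R_float glass = L/(kA) = 0.09/(1.05×13.1) = 0.006543 K/W
R_outer film = 1/(h_o·A) = 1/(10.3×13.1) = 0.007411 K/W
R_total = 0.08361 K/W
Q = ΔT / R_total = 123 / 0.08361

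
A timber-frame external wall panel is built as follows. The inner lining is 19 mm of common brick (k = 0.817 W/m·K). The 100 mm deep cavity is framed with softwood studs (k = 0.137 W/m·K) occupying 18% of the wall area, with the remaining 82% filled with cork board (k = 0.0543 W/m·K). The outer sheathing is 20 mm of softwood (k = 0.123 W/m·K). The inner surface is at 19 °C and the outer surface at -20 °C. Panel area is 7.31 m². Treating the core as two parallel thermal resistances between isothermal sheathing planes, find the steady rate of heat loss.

Q ≈ 175 W

Sheathing layers in series; stud and cavity paths in parallel between them.
R_inner = 0.019/(0.817×7.31) = 0.003181 K/W
R_stud  = 0.1/(0.137×0.18×7.31) = 0.5547 K/W
R_cav   = 0.1/(0.0543×0.82×7.31) = 0.3072 K/W
1/R_core = 1/R_stud + 1/R_cav → R_core = 0.1977 K/W
R_outer = 0.02/(0.123×7.31) = 0.02224 K/W
R_total = 0.2232 K/W
Q = ΔT/R_total = 39/0.2232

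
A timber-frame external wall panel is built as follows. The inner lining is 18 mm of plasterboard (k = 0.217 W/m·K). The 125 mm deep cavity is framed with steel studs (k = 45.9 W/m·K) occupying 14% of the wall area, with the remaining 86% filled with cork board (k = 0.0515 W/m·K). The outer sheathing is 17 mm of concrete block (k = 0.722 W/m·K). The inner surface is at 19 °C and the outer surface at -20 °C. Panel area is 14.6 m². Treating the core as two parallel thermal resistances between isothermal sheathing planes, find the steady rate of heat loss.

Sheathing layers in series; stud and cavity paths in parallel between them.
R_inner = 0.018/(0.217×14.6) = 0.005681 K/W
R_stud  = 0.125/(45.9×0.14×14.6) = 0.001332 K/W
R_cav   = 0.125/(0.0515×0.86×14.6) = 0.1933 K/W
1/R_core = 1/R_stud + 1/R_cav → R_core = 0.001323 K/W
R_outer = 0.017/(0.722×14.6) = 0.001613 K/W
R_total = 0.008617 K/W
Q = ΔT/R_total = 39/0.008617

Q ≈ 4530 W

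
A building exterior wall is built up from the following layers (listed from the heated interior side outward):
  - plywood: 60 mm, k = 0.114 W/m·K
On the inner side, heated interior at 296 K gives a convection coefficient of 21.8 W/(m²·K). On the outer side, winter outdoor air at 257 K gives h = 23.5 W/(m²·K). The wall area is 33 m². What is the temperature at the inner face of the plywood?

T ≈ 293 K

Thermal resistances in series:
R_inner film = 1/(h_i·A) = 1/(21.8×33) = 0.00139 K/W
R_plywood = L/(kA) = 0.06/(0.114×33) = 0.01595 K/W
R_outer film = 1/(h_o·A) = 1/(23.5×33) = 0.001289 K/W
R_total = 0.01863 K/W;  Q = ΔT/R_total = 39/0.01863 = 2094 W
T_interface = T_inner − Q·ΣR(inner→interface) = 296 − 2090×0.00139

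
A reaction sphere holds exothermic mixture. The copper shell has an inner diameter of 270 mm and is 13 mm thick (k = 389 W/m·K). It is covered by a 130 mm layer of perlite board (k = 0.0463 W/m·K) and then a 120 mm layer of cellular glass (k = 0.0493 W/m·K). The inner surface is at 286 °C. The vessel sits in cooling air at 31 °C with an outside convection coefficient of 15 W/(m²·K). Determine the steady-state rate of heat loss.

Q ≈ 35.3 W

For a spherical shell R = (1/r₁ − 1/r₂)/(4πk); film R = 1/(h·4πr²). In series:
R_copper shell = (1/0.135 − 1/0.148)/(4π×389) = 1.331×10^-4 K/W
R_perlite board = (1/0.148 − 1/0.278)/(4π×0.0463) = 5.431 K/W
R_cellular glass = (1/0.278 − 1/0.398)/(4π×0.0493) = 1.751 K/W
R_outer film = 1/(h·4πr_o²) = 1/(15×4π×0.398²) = 0.03349 K/W
R_total = 7.215 K/W
Q = ΔT/R_total = 255/7.215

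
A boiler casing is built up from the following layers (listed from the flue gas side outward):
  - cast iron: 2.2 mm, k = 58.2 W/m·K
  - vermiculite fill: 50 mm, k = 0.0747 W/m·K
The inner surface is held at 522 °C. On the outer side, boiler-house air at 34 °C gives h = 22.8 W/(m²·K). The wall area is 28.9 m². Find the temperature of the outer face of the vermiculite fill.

T ≈ 64 °C

Series thermal resistances:
R_cast iron = L/(kA) = 0.0022/(58.2×28.9) = 1.308×10^-6 K/W
R_vermiculite fill = L/(kA) = 0.05/(0.0747×28.9) = 0.02316 K/W
R_outer film = 1/(h_o·A) = 1/(22.8×28.9) = 0.001518 K/W
R_total = 0.02468 K/W;  Q = ΔT/R_total = 488/0.02468 = 19770 W
T_interface = T_inner − Q·ΣR(inner→interface) = 522 − 19800×0.02316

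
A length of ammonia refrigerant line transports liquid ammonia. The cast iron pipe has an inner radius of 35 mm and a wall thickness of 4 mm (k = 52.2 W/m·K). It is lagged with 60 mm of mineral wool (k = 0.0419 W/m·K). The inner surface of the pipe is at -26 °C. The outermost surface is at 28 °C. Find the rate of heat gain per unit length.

q′ ≈ 15.3 W/m

Radial resistances (cylindrical: R_cond = ln(r_o/r_i)/(2πkL), R_conv = 1/(h·2πrL)):
R_cast iron pipe wall = ln(39/35)/(2π×52.2×1) = 3.299×10^-4 K/W
R_mineral wool = ln(99/39)/(2π×0.0419×1) = 3.538 K/W
R_total = 3.539 K/W
Q = ΔT/R_total = 54/3.539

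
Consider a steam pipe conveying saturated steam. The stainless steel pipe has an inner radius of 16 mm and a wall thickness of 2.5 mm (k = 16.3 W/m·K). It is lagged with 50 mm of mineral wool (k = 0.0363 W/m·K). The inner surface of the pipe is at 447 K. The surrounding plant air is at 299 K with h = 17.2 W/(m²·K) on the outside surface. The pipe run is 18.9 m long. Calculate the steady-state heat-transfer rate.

Q ≈ 476 W

Cylindrical conduction, so R = ln(r₂/r₁)/(2πkL) per layer, in series:
R_stainless steel pipe wall = ln(18.5/16)/(2π×16.3×18.9) = 7.5×10^-5 K/W
R_mineral wool = ln(68.5/18.5)/(2π×0.0363×18.9) = 0.3037 K/W
R_outer film = 1/(h_o·2πr_oL) = 1/(17.2×2π×0.0685×18.9) = 0.007147 K/W
R_total = 0.3109 K/W
Q = ΔT/R_total = 148/0.3109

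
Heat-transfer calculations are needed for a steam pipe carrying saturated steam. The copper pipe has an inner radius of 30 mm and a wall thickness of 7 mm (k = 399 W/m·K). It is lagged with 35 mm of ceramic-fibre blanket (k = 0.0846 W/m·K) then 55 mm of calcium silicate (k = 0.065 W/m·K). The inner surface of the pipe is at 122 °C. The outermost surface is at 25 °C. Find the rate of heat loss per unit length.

q′ ≈ 36.7 W/m

For a radial system each layer contributes R = ln(r_out/r_in)/(2πkL); films add R = 1/(hA).
R_copper pipe wall = ln(37/30)/(2π×399×1) = 8.365×10^-5 K/W
R_ceramic-fibre blanket = ln(72/37)/(2π×0.0846×1) = 1.252 K/W
R_calcium silicate = ln(127/72)/(2π×0.065×1) = 1.39 K/W
R_total = 2.642 K/W
Q = ΔT/R_total = 97/2.642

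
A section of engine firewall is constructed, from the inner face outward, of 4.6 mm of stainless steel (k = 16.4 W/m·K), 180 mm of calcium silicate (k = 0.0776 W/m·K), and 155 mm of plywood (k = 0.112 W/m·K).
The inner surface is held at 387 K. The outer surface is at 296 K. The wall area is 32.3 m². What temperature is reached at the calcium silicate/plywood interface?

T ≈ 330 K

Series thermal resistances:
R_stainless steel = L/(kA) = 0.0046/(16.4×32.3) = 8.684×10^-6 K/W
R_calcium silicate = L/(kA) = 0.18/(0.0776×32.3) = 0.07181 K/W
R_plywood = L/(kA) = 0.155/(0.112×32.3) = 0.04285 K/W
R_total = 0.1147 K/W;  Q = ΔT/R_total = 91/0.1147 = 793.6 W
T_interface = T_inner − Q·ΣR(inner→interface) = 387 − 794×0.07182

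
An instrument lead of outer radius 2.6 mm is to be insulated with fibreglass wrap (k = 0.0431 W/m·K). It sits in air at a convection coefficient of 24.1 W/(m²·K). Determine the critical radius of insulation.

For a cylinder r_cr = k/h = 0.0431/24.1
r_cr = 1.79 mm; since the bare radius (2.6 mm) is above r_cr, any added insulation will reduce heat loss.

r_cr ≈ 1.79 mm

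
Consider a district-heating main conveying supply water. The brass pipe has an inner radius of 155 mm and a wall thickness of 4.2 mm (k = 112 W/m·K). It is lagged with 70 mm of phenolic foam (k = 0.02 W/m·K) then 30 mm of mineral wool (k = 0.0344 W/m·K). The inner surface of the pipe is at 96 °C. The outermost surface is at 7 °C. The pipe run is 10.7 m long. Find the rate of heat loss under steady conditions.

Q ≈ 275 W

Cylindrical conduction, so R = ln(r₂/r₁)/(2πkL) per layer, in series:
R_brass pipe wall = ln(159.2/155)/(2π×112×10.7) = 3.551×10^-6 K/W
R_phenolic foam = ln(229.2/159.2)/(2π×0.02×10.7) = 0.271 K/W
R_mineral wool = ln(259.2/229.2)/(2π×0.0344×10.7) = 0.05319 K/W
R_total = 0.3242 K/W
Q = ΔT/R_total = 89/0.3242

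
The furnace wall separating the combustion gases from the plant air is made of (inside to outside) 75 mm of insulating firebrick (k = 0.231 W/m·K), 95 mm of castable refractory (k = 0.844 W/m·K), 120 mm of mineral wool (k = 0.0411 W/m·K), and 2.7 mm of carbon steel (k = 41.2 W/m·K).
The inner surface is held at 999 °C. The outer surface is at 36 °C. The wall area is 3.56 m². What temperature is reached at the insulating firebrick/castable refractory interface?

T ≈ 906 °C

Treating each layer as a thermal resistance in series:
R_insulating firebrick = L/(kA) = 0.075/(0.231×3.56) = 0.0912 K/W
R_castable refractory = L/(kA) = 0.095/(0.844×3.56) = 0.03162 K/W
R_mineral wool = L/(kA) = 0.12/(0.0411×3.56) = 0.8201 K/W
R_carbon steel = L/(kA) = 0.0027/(41.2×3.56) = 1.841×10^-5 K/W
R_total = 0.943 K/W;  Q = ΔT/R_total = 963/0.943 = 1021 W
T_interface = T_inner − Q·ΣR(inner→interface) = 999 − 1020×0.0912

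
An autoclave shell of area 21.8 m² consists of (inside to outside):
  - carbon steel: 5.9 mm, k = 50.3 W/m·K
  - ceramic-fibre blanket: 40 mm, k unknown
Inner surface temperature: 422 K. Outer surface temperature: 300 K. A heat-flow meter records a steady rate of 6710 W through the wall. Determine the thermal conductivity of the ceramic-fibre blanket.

k ≈ 0.101 W/(m·K)

Model the wall as resistances in series:
R_carbon steel = L/(kA) = 0.0059/(50.3×21.8) = 5.381×10^-6 K/W
Sum of known resistances R_other = 5.381×10^-6 K/W
Total R = ΔT/Q = 122/6710 = 0.01818 K/W
R_ceramic-fibre blanket = R_total − R_other = 0.01818 K/W
k = L/(R·A) = 0.04/(0.01818×21.8)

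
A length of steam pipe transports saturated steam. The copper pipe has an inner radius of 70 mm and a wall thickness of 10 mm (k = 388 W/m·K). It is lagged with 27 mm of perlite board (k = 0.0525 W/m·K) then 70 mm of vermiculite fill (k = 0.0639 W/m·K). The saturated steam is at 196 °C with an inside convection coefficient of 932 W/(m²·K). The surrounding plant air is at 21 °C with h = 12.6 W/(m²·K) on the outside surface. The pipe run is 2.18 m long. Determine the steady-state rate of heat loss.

Q ≈ 173 W

Radial resistances (cylindrical: R_cond = ln(r_o/r_i)/(2πkL), R_conv = 1/(h·2πrL)):
R_inner film = 1/(h_i·2πr₁L) = 1/(932×2π×0.07×2.18) = 0.001119 K/W
R_copper pipe wall = ln(80/70)/(2π×388×2.18) = 2.513×10^-5 K/W
R_perlite board = ln(107/80)/(2π×0.0525×2.18) = 0.4044 K/W
R_vermiculite fill = ln(177/107)/(2π×0.0639×2.18) = 0.5751 K/W
R_outer film = 1/(h_o·2πr_oL) = 1/(12.6×2π×0.177×2.18) = 0.03274 K/W
R_total = 1.013 K/W
Q = ΔT/R_total = 175/1.013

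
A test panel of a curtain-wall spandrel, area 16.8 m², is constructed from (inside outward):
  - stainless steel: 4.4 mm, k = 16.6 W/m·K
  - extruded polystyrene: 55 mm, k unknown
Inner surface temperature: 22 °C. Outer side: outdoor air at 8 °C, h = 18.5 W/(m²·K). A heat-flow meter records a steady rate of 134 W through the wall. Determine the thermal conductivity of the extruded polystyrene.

k ≈ 0.0323 W/(m·K)

Series thermal resistances:
R_stainless steel = L/(kA) = 0.0044/(16.6×16.8) = 1.578×10^-5 K/W
R_outer film = 1/(h_o·A) = 1/(18.5×16.8) = 0.003218 K/W
Sum of known resistances R_other = 0.003233 K/W
Total R = ΔT/Q = 14/134 = 0.1045 K/W
R_extruded polystyrene = R_total − R_other = 0.1012 K/W
k = L/(R·A) = 0.055/(0.1012×16.8)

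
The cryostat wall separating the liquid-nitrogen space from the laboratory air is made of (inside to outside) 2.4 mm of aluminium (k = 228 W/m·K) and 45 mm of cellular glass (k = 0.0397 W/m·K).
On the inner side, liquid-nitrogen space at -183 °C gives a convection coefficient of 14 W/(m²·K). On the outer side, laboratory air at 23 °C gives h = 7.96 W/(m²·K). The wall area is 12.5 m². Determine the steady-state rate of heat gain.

Treating each layer as a thermal resistance in series:
R_inner film = 1/(h_i·A) = 1/(14×12.5) = 0.005714 K/W
R_aluminium = L/(kA) = 0.0024/(228×12.5) = 8.421×10^-7 K/W
R_cellular glass = L/(kA) = 0.045/(0.0397×12.5) = 0.09068 K/W
R_outer film = 1/(h_o·A) = 1/(7.96×12.5) = 0.01005 K/W
R_total = 0.1064 K/W
Q = ΔT / R_total = 206 / 0.1064

Q ≈ 1940 W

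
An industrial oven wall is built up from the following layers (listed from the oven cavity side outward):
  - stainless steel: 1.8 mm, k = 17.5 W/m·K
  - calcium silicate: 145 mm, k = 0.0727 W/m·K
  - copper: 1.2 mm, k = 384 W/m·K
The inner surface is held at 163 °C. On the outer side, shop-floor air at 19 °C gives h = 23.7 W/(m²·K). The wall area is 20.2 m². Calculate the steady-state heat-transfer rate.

Q ≈ 1430 W

Thermal resistances in series:
R_stainless steel = L/(kA) = 0.0018/(17.5×20.2) = 5.092×10^-6 K/W
R_calcium silicate = L/(kA) = 0.145/(0.0727×20.2) = 0.09874 K/W
R_copper = L/(kA) = 0.0012/(384×20.2) = 1.547×10^-7 K/W
R_outer film = 1/(h_o·A) = 1/(23.7×20.2) = 0.002089 K/W
R_total = 0.1008 K/W
Q = ΔT / R_total = 144 / 0.1008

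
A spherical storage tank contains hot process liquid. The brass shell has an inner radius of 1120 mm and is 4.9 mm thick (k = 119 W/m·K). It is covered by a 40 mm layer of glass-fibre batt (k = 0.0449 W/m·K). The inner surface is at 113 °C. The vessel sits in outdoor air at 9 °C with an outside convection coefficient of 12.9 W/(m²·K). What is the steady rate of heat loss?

Q ≈ 1770 W

Radial (spherical) resistances in series:
R_brass shell = (1/1.12 − 1/1.1249)/(4π×119) = 2.601×10^-6 K/W
R_glass-fibre batt = (1/1.1249 − 1/1.1649)/(4π×0.0449) = 0.0541 K/W
R_outer film = 1/(h·4πr_o²) = 1/(12.9×4π×1.1649²) = 0.004546 K/W
R_total = 0.05865 K/W
Q = ΔT/R_total = 104/0.05865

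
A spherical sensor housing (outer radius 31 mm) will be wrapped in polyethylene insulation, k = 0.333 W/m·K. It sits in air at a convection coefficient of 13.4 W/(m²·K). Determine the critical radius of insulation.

For a sphere r_cr = 2k/h = 2×0.333/13.4
r_cr = 49.7 mm; since the bare radius (31 mm) is below r_cr, adding a thin layer of insulation will *increase* heat loss.

r_cr ≈ 49.7 mm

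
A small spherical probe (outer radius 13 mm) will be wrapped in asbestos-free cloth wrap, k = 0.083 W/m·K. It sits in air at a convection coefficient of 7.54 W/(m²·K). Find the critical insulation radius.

r_cr ≈ 22 mm

For a sphere r_cr = 2k/h = 2×0.083/7.54
r_cr = 22 mm; since the bare radius (13 mm) is below r_cr, adding a thin layer of insulation will *increase* heat loss.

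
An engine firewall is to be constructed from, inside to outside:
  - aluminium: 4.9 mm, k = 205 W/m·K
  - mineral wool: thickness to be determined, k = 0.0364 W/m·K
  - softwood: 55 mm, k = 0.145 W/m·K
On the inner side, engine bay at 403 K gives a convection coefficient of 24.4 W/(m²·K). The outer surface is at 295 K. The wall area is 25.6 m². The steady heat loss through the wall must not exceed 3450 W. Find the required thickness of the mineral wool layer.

Treating each layer as a thermal resistance in series:
R_inner film = 1/(h_i·A) = 1/(24.4×25.6) = 0.001601 K/W
R_aluminium = L/(kA) = 0.0049/(205×25.6) = 9.337×10^-7 K/W
R_softwood = L/(kA) = 0.055/(0.145×25.6) = 0.01482 K/W
Sum of the known resistances R_other = 0.01642 K/W
Required total resistance R_tot = ΔT/Q_allow = 108/3450 = 0.0313 K/W
R_mineral wool = R_tot − R_other = 0.01489 K/W
L = R·k·A = 0.01489×0.0364×25.6

L ≈ 13.9 mm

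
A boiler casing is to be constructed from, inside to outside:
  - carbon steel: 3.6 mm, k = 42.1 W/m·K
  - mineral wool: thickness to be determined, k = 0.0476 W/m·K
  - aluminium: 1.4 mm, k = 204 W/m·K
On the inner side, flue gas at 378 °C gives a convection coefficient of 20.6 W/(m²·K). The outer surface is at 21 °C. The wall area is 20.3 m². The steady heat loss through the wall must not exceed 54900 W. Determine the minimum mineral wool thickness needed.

Model the wall as resistances in series:
R_inner film = 1/(h_i·A) = 1/(20.6×20.3) = 0.002391 K/W
R_carbon steel = L/(kA) = 0.0036/(42.1×20.3) = 4.212×10^-6 K/W
R_aluminium = L/(kA) = 0.0014/(204×20.3) = 3.381×10^-7 K/W
Sum of the known resistances R_other = 0.002396 K/W
Required total resistance R_tot = ΔT/Q_allow = 357/54900 = 0.006503 K/W
R_mineral wool = R_tot − R_other = 0.004107 K/W
L = R·k·A = 0.004107×0.0476×20.3

L ≈ 3.97 mm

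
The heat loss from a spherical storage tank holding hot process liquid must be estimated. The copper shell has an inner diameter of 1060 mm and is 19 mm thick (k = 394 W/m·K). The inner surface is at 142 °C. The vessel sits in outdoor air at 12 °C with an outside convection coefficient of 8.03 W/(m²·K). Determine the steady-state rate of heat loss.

Radial (spherical) resistances in series:
R_copper shell = (1/0.53 − 1/0.549)/(4π×394) = 1.319×10^-5 K/W
R_outer film = 1/(h·4πr_o²) = 1/(8.03×4π×0.549²) = 0.03288 K/W
R_total = 0.03289 K/W
Q = ΔT/R_total = 130/0.03289

Q ≈ 3950 W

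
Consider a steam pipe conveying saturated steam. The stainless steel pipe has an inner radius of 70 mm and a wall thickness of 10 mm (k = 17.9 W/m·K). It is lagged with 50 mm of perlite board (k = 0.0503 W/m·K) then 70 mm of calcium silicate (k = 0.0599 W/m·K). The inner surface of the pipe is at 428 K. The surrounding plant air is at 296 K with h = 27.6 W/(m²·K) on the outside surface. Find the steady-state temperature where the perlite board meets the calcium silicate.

For a radial system each layer contributes R = ln(r_out/r_in)/(2πkL); films add R = 1/(hA).
R_stainless steel pipe wall = ln(80/70)/(2π×17.9×1) = 0.001187 K/W
R_perlite board = ln(130/80)/(2π×0.0503×1) = 1.536 K/W
R_calcium silicate = ln(200/130)/(2π×0.0599×1) = 1.145 K/W
R_outer film = 1/(h_o·2πr_oL) = 1/(27.6×2π×0.2×1) = 0.02883 K/W
R_total = 2.711 K/W
Q = ΔT/R_total = 132/2.711
Q = 48.7 W/m
T_interface = T_inner − Q·ΣR(inner→interface) = 428 − 48.7×1.537

T ≈ 353 K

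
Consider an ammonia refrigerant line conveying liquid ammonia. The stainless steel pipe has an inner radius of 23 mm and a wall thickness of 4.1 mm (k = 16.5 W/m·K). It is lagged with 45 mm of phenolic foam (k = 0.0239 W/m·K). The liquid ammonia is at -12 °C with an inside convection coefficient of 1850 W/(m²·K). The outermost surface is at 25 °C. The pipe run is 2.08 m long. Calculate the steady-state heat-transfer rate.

Q ≈ 11.8 W

For a radial system each layer contributes R = ln(r_out/r_in)/(2πkL); films add R = 1/(hA).
R_inner film = 1/(h_i·2πr₁L) = 1/(1850×2π×0.023×2.08) = 0.001798 K/W
R_stainless steel pipe wall = ln(27.1/23)/(2π×16.5×2.08) = 7.607×10^-4 K/W
R_phenolic foam = ln(72.1/27.1)/(2π×0.0239×2.08) = 3.133 K/W
R_total = 3.135 K/W
Q = ΔT/R_total = 37/3.135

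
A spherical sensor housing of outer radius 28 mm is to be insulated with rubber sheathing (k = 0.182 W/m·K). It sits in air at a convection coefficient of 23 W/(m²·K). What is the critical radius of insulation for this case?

For a sphere r_cr = 2k/h = 2×0.182/23
r_cr = 15.8 mm; since the bare radius (28 mm) is above r_cr, any added insulation will reduce heat loss.

r_cr ≈ 15.8 mm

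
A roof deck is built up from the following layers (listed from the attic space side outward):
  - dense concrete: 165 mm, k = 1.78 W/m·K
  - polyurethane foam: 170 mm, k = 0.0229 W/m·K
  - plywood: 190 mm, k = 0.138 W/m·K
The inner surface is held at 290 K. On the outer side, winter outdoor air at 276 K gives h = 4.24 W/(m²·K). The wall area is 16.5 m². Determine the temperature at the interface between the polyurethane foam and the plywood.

T ≈ 278 K

Series thermal resistances:
R_dense concrete = L/(kA) = 0.165/(1.78×16.5) = 0.005618 K/W
R_polyurethane foam = L/(kA) = 0.17/(0.0229×16.5) = 0.4499 K/W
R_plywood = L/(kA) = 0.19/(0.138×16.5) = 0.08344 K/W
R_outer film = 1/(h_o·A) = 1/(4.24×16.5) = 0.01429 K/W
R_total = 0.5533 K/W;  Q = ΔT/R_total = 14/0.5533 = 25.3 W
T_interface = T_inner − Q·ΣR(inner→interface) = 290 − 25.3×0.4555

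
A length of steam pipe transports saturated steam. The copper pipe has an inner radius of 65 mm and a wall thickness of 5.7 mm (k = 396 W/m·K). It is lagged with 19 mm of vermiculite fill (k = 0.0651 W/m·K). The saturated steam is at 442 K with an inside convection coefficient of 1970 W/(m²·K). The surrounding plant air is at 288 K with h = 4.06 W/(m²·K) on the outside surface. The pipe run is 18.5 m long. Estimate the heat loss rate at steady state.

For a radial system each layer contributes R = ln(r_out/r_in)/(2πkL); films add R = 1/(hA).
R_inner film = 1/(h_i·2πr₁L) = 1/(1970×2π×0.065×18.5) = 6.718×10^-5 K/W
R_copper pipe wall = ln(70.7/65)/(2π×396×18.5) = 1.826×10^-6 K/W
R_vermiculite fill = ln(89.7/70.7)/(2π×0.0651×18.5) = 0.03146 K/W
R_outer film = 1/(h_o·2πr_oL) = 1/(4.06×2π×0.0897×18.5) = 0.02362 K/W
R_total = 0.05515 K/W
Q = ΔT/R_total = 154/0.05515

Q ≈ 2790 W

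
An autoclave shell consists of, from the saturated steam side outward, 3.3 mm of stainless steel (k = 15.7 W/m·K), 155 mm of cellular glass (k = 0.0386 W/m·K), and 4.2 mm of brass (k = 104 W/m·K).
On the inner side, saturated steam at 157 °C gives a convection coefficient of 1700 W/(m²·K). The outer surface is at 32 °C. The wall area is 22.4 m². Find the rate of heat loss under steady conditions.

Thermal resistances in series:
R_inner film = 1/(h_i·A) = 1/(1700×22.4) = 2.626×10^-5 K/W
R_stainless steel = L/(kA) = 0.0033/(15.7×22.4) = 9.384×10^-6 K/W
R_cellular glass = L/(kA) = 0.155/(0.0386×22.4) = 0.1793 K/W
R_brass = L/(kA) = 0.0042/(104×22.4) = 1.803×10^-6 K/W
R_total = 0.1793 K/W
Q = ΔT / R_total = 125 / 0.1793

Q ≈ 697 W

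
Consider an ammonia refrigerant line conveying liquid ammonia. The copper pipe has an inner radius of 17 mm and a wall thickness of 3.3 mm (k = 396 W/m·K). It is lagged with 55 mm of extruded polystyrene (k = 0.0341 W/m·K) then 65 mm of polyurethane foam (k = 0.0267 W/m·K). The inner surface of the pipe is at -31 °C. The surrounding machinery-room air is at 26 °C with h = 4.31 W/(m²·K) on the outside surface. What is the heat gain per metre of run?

q′ ≈ 5.65 W/m

Radial resistances (cylindrical: R_cond = ln(r_o/r_i)/(2πkL), R_conv = 1/(h·2πrL)):
R_copper pipe wall = ln(20.3/17)/(2π×396×1) = 7.13×10^-5 K/W
R_extruded polystyrene = ln(75.3/20.3)/(2π×0.0341×1) = 6.118 K/W
R_polyurethane foam = ln(140.3/75.3)/(2π×0.0267×1) = 3.709 K/W
R_outer film = 1/(h_o·2πr_oL) = 1/(4.31×2π×0.1403×1) = 0.2632 K/W
R_total = 10.09 K/W
Q = ΔT/R_total = 57/10.09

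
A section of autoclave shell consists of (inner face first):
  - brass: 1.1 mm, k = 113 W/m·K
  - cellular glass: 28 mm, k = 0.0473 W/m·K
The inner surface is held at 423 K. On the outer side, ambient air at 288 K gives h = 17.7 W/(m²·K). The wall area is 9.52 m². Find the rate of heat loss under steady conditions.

Model the wall as resistances in series:
R_brass = L/(kA) = 0.0011/(113×9.52) = 1.023×10^-6 K/W
R_cellular glass = L/(kA) = 0.028/(0.0473×9.52) = 0.06218 K/W
R_outer film = 1/(h_o·A) = 1/(17.7×9.52) = 0.005935 K/W
R_total = 0.06812 K/W
Q = ΔT / R_total = 135 / 0.06812

Q ≈ 1980 W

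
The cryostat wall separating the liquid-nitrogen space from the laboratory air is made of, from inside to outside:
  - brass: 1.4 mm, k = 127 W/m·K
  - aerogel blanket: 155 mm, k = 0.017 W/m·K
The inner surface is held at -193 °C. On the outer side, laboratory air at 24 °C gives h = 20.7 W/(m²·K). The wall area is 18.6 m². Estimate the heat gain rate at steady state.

Model the wall as resistances in series:
R_brass = L/(kA) = 0.0014/(127×18.6) = 5.927×10^-7 K/W
R_aerogel blanket = L/(kA) = 0.155/(0.017×18.6) = 0.4902 K/W
R_outer film = 1/(h_o·A) = 1/(20.7×18.6) = 0.002597 K/W
R_total = 0.4928 K/W
Q = ΔT / R_total = 217 / 0.4928

Q ≈ 440 W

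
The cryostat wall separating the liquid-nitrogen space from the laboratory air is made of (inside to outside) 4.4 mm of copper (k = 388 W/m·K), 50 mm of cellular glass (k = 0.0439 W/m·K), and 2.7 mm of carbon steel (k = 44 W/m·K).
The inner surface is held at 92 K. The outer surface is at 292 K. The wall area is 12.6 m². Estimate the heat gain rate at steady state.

Series thermal resistances:
R_copper = L/(kA) = 0.0044/(388×12.6) = 9×10^-7 K/W
R_cellular glass = L/(kA) = 0.05/(0.0439×12.6) = 0.09039 K/W
R_carbon steel = L/(kA) = 0.0027/(44×12.6) = 4.87×10^-6 K/W
R_total = 0.0904 K/W
Q = ΔT / R_total = 200 / 0.0904

Q ≈ 2210 W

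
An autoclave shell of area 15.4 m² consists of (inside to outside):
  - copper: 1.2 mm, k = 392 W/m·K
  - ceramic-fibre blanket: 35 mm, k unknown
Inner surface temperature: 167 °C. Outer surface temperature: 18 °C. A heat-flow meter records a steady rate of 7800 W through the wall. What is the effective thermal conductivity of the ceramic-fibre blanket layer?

Thermal resistances in series:
R_copper = L/(kA) = 0.0012/(392×15.4) = 1.988×10^-7 K/W
Sum of known resistances R_other = 1.988×10^-7 K/W
Total R = ΔT/Q = 149/7800 = 0.0191 K/W
R_ceramic-fibre blanket = R_total − R_other = 0.0191 K/W
k = L/(R·A) = 0.035/(0.0191×15.4)

k ≈ 0.119 W/(m·K)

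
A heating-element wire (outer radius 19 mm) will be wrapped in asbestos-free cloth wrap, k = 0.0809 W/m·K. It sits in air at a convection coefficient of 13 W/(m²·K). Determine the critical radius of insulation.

r_cr ≈ 6.22 mm

For a cylinder r_cr = k/h = 0.0809/13
r_cr = 6.22 mm; since the bare radius (19 mm) is above r_cr, any added insulation will reduce heat loss.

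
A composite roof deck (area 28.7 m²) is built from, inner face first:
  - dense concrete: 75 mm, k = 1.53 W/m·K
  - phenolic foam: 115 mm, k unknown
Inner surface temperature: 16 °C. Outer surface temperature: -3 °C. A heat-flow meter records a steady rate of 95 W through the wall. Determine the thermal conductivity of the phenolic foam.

Treating each layer as a thermal resistance in series:
R_dense concrete = L/(kA) = 0.075/(1.53×28.7) = 0.001708 K/W
Sum of known resistances R_other = 0.001708 K/W
Total R = ΔT/Q = 19/95 = 0.2 K/W
R_phenolic foam = R_total − R_other = 0.1983 K/W
k = L/(R·A) = 0.115/(0.1983×28.7)

k ≈ 0.0202 W/(m·K)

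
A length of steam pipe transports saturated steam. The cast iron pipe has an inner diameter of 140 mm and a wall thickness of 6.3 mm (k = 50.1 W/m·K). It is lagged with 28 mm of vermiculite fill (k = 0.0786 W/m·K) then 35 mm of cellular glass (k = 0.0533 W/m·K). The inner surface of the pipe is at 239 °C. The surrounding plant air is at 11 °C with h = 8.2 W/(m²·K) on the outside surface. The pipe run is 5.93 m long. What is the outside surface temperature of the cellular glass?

Radial resistances (cylindrical: R_cond = ln(r_o/r_i)/(2πkL), R_conv = 1/(h·2πrL)):
R_cast iron pipe wall = ln(76.3/70)/(2π×50.1×5.93) = 4.617×10^-5 K/W
R_vermiculite fill = ln(104.3/76.3)/(2π×0.0786×5.93) = 0.1067 K/W
R_cellular glass = ln(139.3/104.3)/(2π×0.0533×5.93) = 0.1457 K/W
R_outer film = 1/(h_o·2πr_oL) = 1/(8.2×2π×0.1393×5.93) = 0.0235 K/W
R_total = 0.276 K/W
Q = ΔT/R_total = 228/0.276
Q = 826 W
T_interface = T_inner − Q·ΣR(inner→interface) = 239 − 826×0.2525

T ≈ 30.4 °C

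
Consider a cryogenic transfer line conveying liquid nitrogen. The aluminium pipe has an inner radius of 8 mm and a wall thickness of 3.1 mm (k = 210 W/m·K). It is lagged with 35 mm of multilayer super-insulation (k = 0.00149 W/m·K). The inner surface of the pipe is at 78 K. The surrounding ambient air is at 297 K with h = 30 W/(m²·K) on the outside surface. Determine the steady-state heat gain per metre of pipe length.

For a radial system each layer contributes R = ln(r_out/r_in)/(2πkL); films add R = 1/(hA).
R_aluminium pipe wall = ln(11.1/8)/(2π×210×1) = 2.482×10^-4 K/W
R_multilayer super-insulation = ln(46.1/11.1)/(2π×0.00149×1) = 152.1 K/W
R_outer film = 1/(h_o·2πr_oL) = 1/(30×2π×0.0461×1) = 0.1151 K/W
R_total = 152.2 K/W
Q = ΔT/R_total = 219/152.2

q′ ≈ 1.44 W/m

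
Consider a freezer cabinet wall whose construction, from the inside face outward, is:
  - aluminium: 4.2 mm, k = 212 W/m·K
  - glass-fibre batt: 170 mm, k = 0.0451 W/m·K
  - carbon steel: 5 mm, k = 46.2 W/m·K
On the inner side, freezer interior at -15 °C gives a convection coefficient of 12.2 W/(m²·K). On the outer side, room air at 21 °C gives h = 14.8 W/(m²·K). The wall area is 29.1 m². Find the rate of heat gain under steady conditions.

Using the resistance-network approach (series):
R_inner film = 1/(h_i·A) = 1/(12.2×29.1) = 0.002817 K/W
R_aluminium = L/(kA) = 0.0042/(212×29.1) = 6.808×10^-7 K/W
R_glass-fibre batt = L/(kA) = 0.17/(0.0451×29.1) = 0.1295 K/W
R_carbon steel = L/(kA) = 0.005/(46.2×29.1) = 3.719×10^-6 K/W
R_outer film = 1/(h_o·A) = 1/(14.8×29.1) = 0.002322 K/W
R_total = 0.1347 K/W
Q = ΔT / R_total = 36 / 0.1347

Q ≈ 267 W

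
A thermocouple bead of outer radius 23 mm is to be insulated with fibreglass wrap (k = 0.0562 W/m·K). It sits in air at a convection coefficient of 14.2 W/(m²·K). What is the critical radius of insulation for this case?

For a sphere r_cr = 2k/h = 2×0.0562/14.2
r_cr = 7.92 mm; since the bare radius (23 mm) is above r_cr, any added insulation will reduce heat loss.

r_cr ≈ 7.92 mm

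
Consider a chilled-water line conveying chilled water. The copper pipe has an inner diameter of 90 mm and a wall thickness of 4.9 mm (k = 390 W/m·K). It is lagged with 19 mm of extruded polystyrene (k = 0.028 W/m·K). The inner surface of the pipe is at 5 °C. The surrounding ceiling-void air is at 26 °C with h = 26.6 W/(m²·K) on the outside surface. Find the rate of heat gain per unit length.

For a radial system each layer contributes R = ln(r_out/r_in)/(2πkL); films add R = 1/(hA).
R_copper pipe wall = ln(49.9/45)/(2π×390×1) = 4.218×10^-5 K/W
R_extruded polystyrene = ln(68.9/49.9)/(2π×0.028×1) = 1.834 K/W
R_outer film = 1/(h_o·2πr_oL) = 1/(26.6×2π×0.0689×1) = 0.08684 K/W
R_total = 1.921 K/W
Q = ΔT/R_total = 21/1.921

q′ ≈ 10.9 W/m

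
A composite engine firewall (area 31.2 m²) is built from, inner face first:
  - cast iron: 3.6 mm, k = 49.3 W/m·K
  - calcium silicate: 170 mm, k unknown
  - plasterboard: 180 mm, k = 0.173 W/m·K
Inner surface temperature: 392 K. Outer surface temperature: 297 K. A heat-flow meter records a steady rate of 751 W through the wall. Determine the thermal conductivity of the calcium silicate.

Treating each layer as a thermal resistance in series:
R_cast iron = L/(kA) = 0.0036/(49.3×31.2) = 2.34×10^-6 K/W
R_plasterboard = L/(kA) = 0.18/(0.173×31.2) = 0.03335 K/W
Sum of known resistances R_other = 0.03335 K/W
Total R = ΔT/Q = 95/751 = 0.1265 K/W
R_calcium silicate = R_total − R_other = 0.09315 K/W
k = L/(R·A) = 0.17/(0.09315×31.2)

k ≈ 0.0585 W/(m·K)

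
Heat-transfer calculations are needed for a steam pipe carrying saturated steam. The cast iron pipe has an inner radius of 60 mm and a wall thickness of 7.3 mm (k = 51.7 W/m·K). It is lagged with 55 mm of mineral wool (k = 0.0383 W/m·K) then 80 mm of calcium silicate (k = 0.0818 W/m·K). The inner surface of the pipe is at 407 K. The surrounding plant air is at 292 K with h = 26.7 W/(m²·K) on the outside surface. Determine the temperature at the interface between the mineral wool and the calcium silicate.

T ≈ 325 K

Cylindrical conduction, so R = ln(r₂/r₁)/(2πkL) per layer, in series:
R_cast iron pipe wall = ln(67.3/60)/(2π×51.7×1) = 3.535×10^-4 K/W
R_mineral wool = ln(122.3/67.3)/(2π×0.0383×1) = 2.482 K/W
R_calcium silicate = ln(202.3/122.3)/(2π×0.0818×1) = 0.9792 K/W
R_outer film = 1/(h_o·2πr_oL) = 1/(26.7×2π×0.2023×1) = 0.02947 K/W
R_total = 3.491 K/W
Q = ΔT/R_total = 115/3.491
Q = 32.9 W/m
T_interface = T_inner − Q·ΣR(inner→interface) = 407 − 32.9×2.482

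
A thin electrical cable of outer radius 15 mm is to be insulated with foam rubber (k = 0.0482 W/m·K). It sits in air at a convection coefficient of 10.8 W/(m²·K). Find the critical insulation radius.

For a cylinder r_cr = k/h = 0.0482/10.8
r_cr = 4.46 mm; since the bare radius (15 mm) is above r_cr, any added insulation will reduce heat loss.

r_cr ≈ 4.46 mm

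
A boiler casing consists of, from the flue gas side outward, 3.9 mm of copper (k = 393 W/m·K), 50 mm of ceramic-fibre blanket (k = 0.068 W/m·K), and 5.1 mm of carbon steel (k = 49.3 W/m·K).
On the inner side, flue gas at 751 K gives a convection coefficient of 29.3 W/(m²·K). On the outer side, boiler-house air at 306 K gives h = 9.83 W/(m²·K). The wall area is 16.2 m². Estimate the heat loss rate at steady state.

Model the wall as resistances in series:
R_inner film = 1/(h_i·A) = 1/(29.3×16.2) = 0.002107 K/W
R_copper = L/(kA) = 0.0039/(393×16.2) = 6.126×10^-7 K/W
R_ceramic-fibre blanket = L/(kA) = 0.05/(0.068×16.2) = 0.04539 K/W
R_carbon steel = L/(kA) = 0.0051/(49.3×16.2) = 6.386×10^-6 K/W
R_outer film = 1/(h_o·A) = 1/(9.83×16.2) = 0.00628 K/W
R_total = 0.05378 K/W
Q = ΔT / R_total = 445 / 0.05378

Q ≈ 8270 W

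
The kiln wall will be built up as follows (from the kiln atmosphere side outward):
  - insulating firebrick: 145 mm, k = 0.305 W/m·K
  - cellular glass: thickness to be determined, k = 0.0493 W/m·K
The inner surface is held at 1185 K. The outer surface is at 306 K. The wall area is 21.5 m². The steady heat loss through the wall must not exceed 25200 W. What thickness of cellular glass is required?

L ≈ 13.5 mm

Series thermal resistances:
R_insulating firebrick = L/(kA) = 0.145/(0.305×21.5) = 0.02211 K/W
Sum of the known resistances R_other = 0.02211 K/W
Required total resistance R_tot = ΔT/Q_allow = 879/25200 = 0.03488 K/W
R_cellular glass = R_tot − R_other = 0.01277 K/W
L = R·k·A = 0.01277×0.0493×21.5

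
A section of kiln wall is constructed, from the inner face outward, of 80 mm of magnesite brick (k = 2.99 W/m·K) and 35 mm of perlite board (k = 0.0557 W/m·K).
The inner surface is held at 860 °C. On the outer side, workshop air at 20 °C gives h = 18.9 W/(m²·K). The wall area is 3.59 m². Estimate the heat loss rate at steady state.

Series thermal resistances:
R_magnesite brick = L/(kA) = 0.08/(2.99×3.59) = 0.007453 K/W
R_perlite board = L/(kA) = 0.035/(0.0557×3.59) = 0.175 K/W
R_outer film = 1/(h_o·A) = 1/(18.9×3.59) = 0.01474 K/W
R_total = 0.1972 K/W
Q = ΔT / R_total = 840 / 0.1972

Q ≈ 4260 W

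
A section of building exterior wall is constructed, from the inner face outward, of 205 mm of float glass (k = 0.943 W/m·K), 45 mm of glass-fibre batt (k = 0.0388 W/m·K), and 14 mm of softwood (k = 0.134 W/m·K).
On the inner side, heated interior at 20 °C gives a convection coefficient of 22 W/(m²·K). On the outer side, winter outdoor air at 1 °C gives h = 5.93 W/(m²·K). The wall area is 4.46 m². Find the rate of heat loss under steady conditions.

Q ≈ 50 W

Using the resistance-network approach (series):
R_inner film = 1/(h_i·A) = 1/(22×4.46) = 0.01019 K/W
R_float glass = L/(kA) = 0.205/(0.943×4.46) = 0.04874 K/W
R_glass-fibre batt = L/(kA) = 0.045/(0.0388×4.46) = 0.26 K/W
R_softwood = L/(kA) = 0.014/(0.134×4.46) = 0.02343 K/W
R_outer film = 1/(h_o·A) = 1/(5.93×4.46) = 0.03781 K/W
R_total = 0.3802 K/W
Q = ΔT / R_total = 19 / 0.3802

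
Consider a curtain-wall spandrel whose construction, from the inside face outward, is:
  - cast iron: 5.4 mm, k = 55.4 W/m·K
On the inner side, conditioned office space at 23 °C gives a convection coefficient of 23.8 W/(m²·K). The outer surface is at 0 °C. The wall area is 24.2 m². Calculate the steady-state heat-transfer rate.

Model the wall as resistances in series:
R_inner film = 1/(h_i·A) = 1/(23.8×24.2) = 0.001736 K/W
R_cast iron = L/(kA) = 0.0054/(55.4×24.2) = 4.028×10^-6 K/W
R_total = 0.00174 K/W
Q = ΔT / R_total = 23 / 0.00174

Q ≈ 13200 W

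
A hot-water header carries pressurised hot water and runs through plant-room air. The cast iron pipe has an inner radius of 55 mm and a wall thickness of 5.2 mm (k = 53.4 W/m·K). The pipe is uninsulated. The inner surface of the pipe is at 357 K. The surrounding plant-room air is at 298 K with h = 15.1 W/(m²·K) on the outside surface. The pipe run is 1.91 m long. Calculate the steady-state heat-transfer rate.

Per-layer cylindrical resistances, series-summed:
R_cast iron pipe wall = ln(60.2/55)/(2π×53.4×1.91) = 1.41×10^-4 K/W
R_outer film = 1/(h_o·2πr_oL) = 1/(15.1×2π×0.0602×1.91) = 0.09167 K/W
R_total = 0.09181 K/W
Q = ΔT/R_total = 59/0.09181

Q ≈ 643 W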